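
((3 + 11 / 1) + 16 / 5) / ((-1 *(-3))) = 86 / 15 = 5.73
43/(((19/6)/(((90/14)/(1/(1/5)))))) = 2322/133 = 17.46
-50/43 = -1.16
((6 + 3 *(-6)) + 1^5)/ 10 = -11/ 10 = -1.10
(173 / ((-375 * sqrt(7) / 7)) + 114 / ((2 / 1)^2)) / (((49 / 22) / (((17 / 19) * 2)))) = 1122 / 49-129404 * sqrt(7) / 349125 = 21.92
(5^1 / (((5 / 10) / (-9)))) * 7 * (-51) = 32130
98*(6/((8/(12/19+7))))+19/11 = 235187/418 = 562.65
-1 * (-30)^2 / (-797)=900 / 797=1.13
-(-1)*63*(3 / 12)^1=63 / 4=15.75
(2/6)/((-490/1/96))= -16/245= -0.07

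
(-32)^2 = 1024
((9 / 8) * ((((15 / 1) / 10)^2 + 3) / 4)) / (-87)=-63 / 3712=-0.02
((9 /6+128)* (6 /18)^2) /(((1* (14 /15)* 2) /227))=41995 /24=1749.79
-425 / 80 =-85 / 16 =-5.31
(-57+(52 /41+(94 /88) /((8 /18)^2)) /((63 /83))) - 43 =-165849515 /1818432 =-91.20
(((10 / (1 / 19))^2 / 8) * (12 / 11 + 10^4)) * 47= 23332170050 / 11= 2121106368.18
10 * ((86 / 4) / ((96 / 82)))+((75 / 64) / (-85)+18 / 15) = 3016459 / 16320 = 184.83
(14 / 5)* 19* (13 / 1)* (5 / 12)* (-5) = -8645 / 6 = -1440.83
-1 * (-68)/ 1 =68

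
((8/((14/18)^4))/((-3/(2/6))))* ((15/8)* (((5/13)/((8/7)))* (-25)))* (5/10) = 1366875/71344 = 19.16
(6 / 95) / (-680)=-3 / 32300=-0.00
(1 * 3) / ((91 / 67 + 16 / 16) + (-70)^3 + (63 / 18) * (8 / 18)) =-0.00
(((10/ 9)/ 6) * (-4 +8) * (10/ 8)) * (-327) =-2725/ 9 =-302.78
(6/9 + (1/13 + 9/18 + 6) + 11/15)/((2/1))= 1037/260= 3.99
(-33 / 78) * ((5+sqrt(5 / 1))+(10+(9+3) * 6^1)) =-37.75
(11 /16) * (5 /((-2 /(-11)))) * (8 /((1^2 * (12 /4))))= 605 /12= 50.42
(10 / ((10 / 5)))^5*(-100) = -312500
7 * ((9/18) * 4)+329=343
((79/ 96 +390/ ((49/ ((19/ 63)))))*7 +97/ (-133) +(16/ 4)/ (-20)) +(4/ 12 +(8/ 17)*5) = 184758743/ 7596960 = 24.32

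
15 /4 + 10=55 /4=13.75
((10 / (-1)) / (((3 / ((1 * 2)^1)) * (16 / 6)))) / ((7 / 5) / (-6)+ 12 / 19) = -1425 / 227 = -6.28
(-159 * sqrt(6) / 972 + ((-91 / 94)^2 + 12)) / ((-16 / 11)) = -1257443 / 141376 + 583 * sqrt(6) / 5184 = -8.62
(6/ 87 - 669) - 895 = -45354/ 29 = -1563.93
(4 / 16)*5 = 5 / 4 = 1.25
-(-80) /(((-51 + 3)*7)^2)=5 /7056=0.00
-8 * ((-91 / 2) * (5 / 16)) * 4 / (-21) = -65 / 3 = -21.67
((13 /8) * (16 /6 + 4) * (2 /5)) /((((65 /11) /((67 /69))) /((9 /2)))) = 737 /230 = 3.20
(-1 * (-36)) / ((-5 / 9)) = -324 / 5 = -64.80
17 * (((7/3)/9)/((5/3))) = 2.64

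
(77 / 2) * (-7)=-539 / 2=-269.50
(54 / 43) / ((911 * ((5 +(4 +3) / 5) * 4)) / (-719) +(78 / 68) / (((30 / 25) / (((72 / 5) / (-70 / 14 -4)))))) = -1650105 / 44629829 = -0.04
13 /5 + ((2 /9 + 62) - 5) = 2692 /45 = 59.82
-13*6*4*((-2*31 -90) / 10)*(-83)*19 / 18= -6232304 / 15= -415486.93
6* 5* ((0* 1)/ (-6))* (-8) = 0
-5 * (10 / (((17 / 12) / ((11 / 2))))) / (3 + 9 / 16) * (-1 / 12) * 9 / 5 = 2640 / 323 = 8.17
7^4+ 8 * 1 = 2409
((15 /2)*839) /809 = 12585 /1618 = 7.78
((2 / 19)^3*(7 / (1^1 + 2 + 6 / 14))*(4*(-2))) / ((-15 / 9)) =392 / 34295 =0.01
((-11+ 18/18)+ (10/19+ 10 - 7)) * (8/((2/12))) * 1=-5904/19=-310.74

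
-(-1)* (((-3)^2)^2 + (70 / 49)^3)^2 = 828461089 / 117649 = 7041.80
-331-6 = -337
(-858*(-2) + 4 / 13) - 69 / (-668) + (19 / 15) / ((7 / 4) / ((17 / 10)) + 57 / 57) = 15432608819 / 8987940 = 1717.04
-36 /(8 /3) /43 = -27 /86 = -0.31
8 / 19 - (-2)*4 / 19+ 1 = 1.84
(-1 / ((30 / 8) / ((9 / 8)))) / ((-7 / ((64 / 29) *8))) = 768 / 1015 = 0.76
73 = 73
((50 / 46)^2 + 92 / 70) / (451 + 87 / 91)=600717 / 108783560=0.01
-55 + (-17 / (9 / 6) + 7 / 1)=-178 / 3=-59.33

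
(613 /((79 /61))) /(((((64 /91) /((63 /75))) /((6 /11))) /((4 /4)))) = 214374069 /695200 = 308.36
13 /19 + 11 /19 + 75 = 1449 /19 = 76.26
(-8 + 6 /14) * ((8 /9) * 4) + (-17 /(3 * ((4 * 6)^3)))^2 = -324110645273 /12039487488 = -26.92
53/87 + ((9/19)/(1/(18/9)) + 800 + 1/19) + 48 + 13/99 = 2439605/2871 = 849.74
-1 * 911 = -911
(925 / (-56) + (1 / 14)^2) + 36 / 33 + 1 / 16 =-132459 / 8624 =-15.36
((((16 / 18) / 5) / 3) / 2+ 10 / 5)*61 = 16714 / 135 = 123.81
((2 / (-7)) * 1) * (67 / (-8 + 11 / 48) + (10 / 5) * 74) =-103976 / 2611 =-39.82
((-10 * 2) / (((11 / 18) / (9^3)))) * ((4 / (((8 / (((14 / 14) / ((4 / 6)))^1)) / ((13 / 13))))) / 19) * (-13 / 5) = 511758 / 209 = 2448.60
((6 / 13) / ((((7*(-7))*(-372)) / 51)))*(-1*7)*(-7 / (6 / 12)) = 51 / 403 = 0.13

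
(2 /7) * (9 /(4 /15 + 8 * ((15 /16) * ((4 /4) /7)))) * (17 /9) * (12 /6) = 2040 /281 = 7.26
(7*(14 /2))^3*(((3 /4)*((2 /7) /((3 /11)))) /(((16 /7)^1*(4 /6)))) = 3882417 /64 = 60662.77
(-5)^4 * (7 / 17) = 257.35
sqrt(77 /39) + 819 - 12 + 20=sqrt(3003) /39 + 827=828.41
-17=-17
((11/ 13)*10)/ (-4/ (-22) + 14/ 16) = 9680/ 1209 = 8.01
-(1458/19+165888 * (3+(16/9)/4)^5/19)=-4233164.69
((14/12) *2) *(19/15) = 133/45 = 2.96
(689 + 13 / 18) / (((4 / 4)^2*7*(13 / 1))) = 955 / 126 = 7.58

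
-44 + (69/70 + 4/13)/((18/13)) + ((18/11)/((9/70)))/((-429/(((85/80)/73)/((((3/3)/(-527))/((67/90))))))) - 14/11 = -38343597937/868107240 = -44.17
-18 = -18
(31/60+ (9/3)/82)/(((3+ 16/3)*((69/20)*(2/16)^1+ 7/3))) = 32664/1360175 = 0.02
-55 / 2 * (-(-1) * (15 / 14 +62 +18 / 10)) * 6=-149853 / 14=-10703.79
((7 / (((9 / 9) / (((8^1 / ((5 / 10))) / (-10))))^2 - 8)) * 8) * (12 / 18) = -7168 / 1461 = -4.91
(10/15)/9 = 2/27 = 0.07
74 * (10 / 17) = 740 / 17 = 43.53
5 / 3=1.67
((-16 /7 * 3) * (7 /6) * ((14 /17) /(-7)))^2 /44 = 64 /3179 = 0.02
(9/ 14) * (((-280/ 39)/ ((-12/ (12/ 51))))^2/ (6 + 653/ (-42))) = -78400/ 58755723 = -0.00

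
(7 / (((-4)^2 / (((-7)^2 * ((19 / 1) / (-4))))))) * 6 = -19551 / 32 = -610.97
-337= -337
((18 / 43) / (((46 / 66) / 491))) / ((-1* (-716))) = 145827 / 354062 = 0.41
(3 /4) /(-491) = -3 /1964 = -0.00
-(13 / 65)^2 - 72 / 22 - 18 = -5861 / 275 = -21.31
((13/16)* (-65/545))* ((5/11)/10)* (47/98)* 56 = -7943/67144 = -0.12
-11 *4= -44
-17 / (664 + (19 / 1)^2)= -17 / 1025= -0.02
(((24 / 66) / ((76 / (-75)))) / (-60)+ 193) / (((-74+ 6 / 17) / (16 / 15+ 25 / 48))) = -348361127 / 83733760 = -4.16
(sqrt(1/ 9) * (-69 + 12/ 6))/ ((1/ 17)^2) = -6454.33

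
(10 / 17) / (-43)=-10 / 731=-0.01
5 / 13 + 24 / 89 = 757 / 1157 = 0.65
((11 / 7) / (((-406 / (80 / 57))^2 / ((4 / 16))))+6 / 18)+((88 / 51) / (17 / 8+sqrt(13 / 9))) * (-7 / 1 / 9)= -34030378159 / 57170193507+39424 * sqrt(13) / 270657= -0.07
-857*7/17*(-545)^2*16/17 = -28509647600/289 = -98649299.65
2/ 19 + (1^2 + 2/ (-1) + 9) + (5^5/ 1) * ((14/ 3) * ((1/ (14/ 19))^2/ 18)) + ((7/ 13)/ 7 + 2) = 280548215/ 186732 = 1502.41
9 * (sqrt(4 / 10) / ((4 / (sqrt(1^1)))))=1.42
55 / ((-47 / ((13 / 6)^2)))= -9295 / 1692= -5.49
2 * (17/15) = 34/15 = 2.27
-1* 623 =-623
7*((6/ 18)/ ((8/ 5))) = 1.46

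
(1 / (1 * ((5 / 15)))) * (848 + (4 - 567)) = 855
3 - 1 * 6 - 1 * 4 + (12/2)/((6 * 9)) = -62/9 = -6.89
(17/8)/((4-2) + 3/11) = 187/200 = 0.94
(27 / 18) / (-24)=-1 / 16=-0.06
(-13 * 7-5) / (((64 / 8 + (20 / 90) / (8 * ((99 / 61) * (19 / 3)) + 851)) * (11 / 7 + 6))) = -172147248 / 108619949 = -1.58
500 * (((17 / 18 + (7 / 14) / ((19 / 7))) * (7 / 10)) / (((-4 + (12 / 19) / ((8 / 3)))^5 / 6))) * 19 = -10704671196800 / 179391326829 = -59.67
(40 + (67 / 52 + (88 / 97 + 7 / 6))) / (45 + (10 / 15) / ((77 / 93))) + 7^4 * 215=27550736219503 / 53370564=516215.95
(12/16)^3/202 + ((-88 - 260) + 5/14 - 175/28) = -32025699/90496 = -353.89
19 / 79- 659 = -52042 / 79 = -658.76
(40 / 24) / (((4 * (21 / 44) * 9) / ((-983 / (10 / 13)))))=-140569 / 1134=-123.96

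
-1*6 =-6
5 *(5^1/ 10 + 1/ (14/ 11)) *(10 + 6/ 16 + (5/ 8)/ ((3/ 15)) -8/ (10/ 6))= 783/ 14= 55.93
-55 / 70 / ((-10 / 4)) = 0.31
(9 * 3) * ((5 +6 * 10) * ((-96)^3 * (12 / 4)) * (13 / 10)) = -6055575552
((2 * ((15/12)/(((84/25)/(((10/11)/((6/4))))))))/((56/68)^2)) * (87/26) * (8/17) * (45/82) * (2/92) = 4621875/370025656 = 0.01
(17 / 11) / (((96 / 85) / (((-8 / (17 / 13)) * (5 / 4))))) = -5525 / 528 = -10.46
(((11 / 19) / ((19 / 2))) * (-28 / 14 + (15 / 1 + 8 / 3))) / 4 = 517 / 2166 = 0.24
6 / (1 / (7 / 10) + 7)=42 / 59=0.71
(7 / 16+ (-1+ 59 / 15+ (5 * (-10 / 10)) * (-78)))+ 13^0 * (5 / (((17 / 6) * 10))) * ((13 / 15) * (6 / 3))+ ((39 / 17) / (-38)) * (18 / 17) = 518718683 / 1317840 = 393.61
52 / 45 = 1.16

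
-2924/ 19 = -153.89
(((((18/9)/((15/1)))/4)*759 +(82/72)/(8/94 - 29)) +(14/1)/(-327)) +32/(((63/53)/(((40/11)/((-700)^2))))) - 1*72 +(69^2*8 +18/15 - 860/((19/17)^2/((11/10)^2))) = 33783504069511305047/907930228243500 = 37209.36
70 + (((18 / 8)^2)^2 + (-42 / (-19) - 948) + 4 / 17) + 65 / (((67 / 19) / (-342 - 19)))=-41573872087 / 5540096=-7504.18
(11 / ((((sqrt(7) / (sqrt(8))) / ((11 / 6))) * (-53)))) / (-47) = 121 * sqrt(14) / 52311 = 0.01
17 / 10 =1.70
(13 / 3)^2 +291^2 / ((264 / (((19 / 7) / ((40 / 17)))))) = 86220049 / 221760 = 388.80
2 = 2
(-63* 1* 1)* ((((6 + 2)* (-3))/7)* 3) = 648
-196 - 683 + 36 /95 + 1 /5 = -16690 /19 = -878.42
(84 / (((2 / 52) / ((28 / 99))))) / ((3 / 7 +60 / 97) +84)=13840736 / 1905651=7.26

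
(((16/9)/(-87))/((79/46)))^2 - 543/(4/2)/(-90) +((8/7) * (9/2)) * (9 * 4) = 100793441590481/535680382860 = 188.16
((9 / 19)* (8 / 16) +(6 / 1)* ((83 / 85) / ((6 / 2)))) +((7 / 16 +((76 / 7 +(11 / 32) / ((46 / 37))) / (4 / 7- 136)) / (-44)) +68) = 7003664611951 / 99161103360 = 70.63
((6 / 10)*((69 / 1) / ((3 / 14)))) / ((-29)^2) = 966 / 4205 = 0.23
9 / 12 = 3 / 4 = 0.75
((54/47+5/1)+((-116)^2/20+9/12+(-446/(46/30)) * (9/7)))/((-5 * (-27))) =46268237/20430900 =2.26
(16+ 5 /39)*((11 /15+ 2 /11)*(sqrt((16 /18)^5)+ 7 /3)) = 12157312*sqrt(2) /1563705+ 664853 /19305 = 45.43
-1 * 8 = -8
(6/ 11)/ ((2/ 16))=48/ 11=4.36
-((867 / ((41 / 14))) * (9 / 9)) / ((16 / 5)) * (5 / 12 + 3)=-10115 / 32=-316.09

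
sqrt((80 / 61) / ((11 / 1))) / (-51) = -4 * sqrt(3355) / 34221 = -0.01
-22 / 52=-11 / 26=-0.42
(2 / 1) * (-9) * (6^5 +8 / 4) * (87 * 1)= -12180348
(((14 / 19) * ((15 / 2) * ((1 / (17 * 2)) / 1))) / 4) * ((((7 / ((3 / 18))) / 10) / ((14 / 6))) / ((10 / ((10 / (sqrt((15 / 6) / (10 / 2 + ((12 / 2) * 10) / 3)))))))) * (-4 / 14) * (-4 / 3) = 0.09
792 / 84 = 9.43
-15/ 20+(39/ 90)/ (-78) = -34/ 45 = -0.76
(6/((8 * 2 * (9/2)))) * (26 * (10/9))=65/27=2.41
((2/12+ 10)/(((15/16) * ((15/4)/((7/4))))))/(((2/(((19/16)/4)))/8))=8113/1350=6.01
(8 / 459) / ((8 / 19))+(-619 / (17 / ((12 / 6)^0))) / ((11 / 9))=-150208 / 5049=-29.75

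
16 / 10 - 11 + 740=3653 / 5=730.60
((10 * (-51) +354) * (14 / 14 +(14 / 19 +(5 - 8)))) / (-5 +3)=-1872 / 19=-98.53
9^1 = 9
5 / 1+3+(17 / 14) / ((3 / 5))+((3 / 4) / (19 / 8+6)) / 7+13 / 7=33469 / 2814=11.89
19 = 19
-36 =-36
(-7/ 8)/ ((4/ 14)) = -49/ 16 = -3.06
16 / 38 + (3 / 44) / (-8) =2759 / 6688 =0.41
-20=-20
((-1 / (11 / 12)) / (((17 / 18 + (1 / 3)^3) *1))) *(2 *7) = -9072 / 583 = -15.56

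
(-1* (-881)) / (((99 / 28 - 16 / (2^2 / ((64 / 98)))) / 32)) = 30528.35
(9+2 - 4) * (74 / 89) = 518 / 89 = 5.82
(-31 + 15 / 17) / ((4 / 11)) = -1408 / 17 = -82.82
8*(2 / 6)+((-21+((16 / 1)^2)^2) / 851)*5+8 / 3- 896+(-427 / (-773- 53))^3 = -2120816355211 / 4194660696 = -505.60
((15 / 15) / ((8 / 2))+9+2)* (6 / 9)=15 / 2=7.50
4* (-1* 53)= -212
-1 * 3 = -3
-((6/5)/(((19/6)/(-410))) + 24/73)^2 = -24037.29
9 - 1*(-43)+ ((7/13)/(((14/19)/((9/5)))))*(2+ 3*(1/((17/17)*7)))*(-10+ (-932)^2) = 1262554109/455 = 2774844.20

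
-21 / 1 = -21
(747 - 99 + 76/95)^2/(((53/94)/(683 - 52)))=624193014304/1325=471089067.40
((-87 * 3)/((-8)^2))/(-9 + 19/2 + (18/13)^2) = -44109/26144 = -1.69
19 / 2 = 9.50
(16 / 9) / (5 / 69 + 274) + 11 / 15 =209861 / 283665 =0.74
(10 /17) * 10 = 100 /17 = 5.88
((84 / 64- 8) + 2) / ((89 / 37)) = -1.95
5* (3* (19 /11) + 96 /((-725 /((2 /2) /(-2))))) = 26.24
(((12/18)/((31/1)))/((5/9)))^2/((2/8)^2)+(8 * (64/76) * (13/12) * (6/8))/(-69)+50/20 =153996947/62993550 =2.44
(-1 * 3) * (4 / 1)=-12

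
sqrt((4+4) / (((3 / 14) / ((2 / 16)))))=sqrt(42) / 3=2.16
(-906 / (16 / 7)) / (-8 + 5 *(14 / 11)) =11627 / 48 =242.23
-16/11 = -1.45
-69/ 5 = -13.80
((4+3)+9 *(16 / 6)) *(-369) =-11439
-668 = -668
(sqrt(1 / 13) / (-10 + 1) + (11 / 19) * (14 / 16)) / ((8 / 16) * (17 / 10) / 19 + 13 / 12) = 1155 / 2572 - 190 * sqrt(13) / 25077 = 0.42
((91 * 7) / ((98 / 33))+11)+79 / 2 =265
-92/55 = -1.67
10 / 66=5 / 33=0.15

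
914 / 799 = 1.14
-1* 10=-10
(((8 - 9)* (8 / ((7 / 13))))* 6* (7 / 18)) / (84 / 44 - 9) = 4.89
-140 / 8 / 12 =-35 / 24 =-1.46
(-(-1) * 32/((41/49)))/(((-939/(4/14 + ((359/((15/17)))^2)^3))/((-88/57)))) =285244376529796.14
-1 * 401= -401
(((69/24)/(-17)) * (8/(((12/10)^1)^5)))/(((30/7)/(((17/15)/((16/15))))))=-100625/746496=-0.13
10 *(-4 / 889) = -40 / 889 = -0.04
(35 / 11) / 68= 35 / 748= 0.05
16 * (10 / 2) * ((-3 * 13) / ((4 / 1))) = -780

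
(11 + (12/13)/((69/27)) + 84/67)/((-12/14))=-1769005/120198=-14.72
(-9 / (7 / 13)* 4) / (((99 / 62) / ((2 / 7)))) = -6448 / 539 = -11.96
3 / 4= 0.75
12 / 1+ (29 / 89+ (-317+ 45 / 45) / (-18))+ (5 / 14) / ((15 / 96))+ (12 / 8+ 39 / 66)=2112932 / 61677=34.26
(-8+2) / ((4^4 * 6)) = -1 / 256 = -0.00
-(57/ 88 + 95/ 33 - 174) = 45005/ 264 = 170.47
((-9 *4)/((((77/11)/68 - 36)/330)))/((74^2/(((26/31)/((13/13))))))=0.05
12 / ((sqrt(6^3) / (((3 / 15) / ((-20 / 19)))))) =-0.16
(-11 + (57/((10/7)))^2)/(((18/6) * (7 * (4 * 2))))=158101/16800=9.41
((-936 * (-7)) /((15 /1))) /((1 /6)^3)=94348.80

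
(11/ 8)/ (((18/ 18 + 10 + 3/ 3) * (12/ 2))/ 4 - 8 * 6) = -11/ 240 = -0.05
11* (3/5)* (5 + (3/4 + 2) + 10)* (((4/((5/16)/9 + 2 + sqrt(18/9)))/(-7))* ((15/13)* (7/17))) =-9.22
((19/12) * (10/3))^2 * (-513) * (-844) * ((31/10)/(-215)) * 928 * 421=-8764053668336/129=-67938400529.74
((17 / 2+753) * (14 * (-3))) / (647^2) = -31983 / 418609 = -0.08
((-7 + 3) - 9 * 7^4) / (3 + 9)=-21613 / 12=-1801.08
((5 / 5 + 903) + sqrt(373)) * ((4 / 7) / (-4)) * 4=-3616 / 7 - 4 * sqrt(373) / 7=-527.61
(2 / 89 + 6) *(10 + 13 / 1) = 138.52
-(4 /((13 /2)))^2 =-64 /169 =-0.38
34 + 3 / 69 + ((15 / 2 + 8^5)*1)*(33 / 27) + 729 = 16900303 / 414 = 40821.99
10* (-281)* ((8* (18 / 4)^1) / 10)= -10116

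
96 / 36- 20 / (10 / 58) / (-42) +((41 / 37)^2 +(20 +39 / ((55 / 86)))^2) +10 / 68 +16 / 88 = 6470579474977 / 985611550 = 6565.04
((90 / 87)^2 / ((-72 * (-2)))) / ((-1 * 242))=-25 / 814088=-0.00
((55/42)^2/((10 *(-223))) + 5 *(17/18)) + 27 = 24956663/786744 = 31.72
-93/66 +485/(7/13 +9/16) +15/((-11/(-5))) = 2246611/5038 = 445.93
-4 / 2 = -2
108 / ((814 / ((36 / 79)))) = 1944 / 32153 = 0.06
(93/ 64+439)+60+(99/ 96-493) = 8.48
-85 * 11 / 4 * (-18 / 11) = 765 / 2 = 382.50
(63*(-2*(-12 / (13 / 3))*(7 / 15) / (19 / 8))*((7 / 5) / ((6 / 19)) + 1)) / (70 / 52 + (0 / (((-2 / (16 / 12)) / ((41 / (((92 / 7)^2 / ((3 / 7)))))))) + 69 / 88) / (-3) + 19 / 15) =607267584 / 3833345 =158.42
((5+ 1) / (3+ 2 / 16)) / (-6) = -8 / 25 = -0.32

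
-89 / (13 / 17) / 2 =-1513 / 26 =-58.19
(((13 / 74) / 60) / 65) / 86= 1 / 1909200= 0.00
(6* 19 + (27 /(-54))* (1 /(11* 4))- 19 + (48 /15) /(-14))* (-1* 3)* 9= -7880247 /3080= -2558.52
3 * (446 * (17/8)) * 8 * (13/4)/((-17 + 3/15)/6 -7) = -739245/98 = -7543.32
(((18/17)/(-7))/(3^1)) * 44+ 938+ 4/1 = 111834/119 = 939.78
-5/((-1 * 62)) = 5/62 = 0.08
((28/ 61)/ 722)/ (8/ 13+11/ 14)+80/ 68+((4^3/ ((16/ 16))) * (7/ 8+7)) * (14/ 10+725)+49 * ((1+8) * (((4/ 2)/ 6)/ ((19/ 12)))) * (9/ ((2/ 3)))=2062857628966/ 5615355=367360.15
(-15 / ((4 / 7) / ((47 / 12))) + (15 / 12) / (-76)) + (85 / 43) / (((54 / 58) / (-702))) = -5206885 / 3268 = -1593.29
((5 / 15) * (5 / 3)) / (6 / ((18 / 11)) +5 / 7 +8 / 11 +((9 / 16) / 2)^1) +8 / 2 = 490388 / 119517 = 4.10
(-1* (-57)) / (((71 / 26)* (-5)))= -1482 / 355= -4.17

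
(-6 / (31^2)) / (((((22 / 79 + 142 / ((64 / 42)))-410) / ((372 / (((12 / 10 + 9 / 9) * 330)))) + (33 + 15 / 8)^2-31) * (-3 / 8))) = 80896 / 2757444885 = 0.00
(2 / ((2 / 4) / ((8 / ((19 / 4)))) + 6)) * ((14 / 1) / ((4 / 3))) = 1344 / 403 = 3.33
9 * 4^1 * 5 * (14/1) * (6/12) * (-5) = -6300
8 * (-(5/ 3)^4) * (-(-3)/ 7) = -5000/ 189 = -26.46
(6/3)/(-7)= -2/7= -0.29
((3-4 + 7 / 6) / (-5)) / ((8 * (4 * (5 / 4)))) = -1 / 1200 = -0.00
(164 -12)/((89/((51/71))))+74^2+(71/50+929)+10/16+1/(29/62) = 234942797859/36650200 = 6410.41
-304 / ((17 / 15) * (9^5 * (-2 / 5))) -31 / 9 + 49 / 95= -92735216 / 31788045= -2.92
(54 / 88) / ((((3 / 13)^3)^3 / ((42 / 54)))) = 74231495611 / 288684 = 257137.55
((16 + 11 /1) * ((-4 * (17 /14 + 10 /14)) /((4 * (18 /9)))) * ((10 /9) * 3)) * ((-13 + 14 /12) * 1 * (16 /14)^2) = 460080 /343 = 1341.34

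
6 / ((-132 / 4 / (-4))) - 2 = -14 / 11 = -1.27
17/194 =0.09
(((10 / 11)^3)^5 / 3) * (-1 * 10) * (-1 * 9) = 30000000000000000 / 4177248169415651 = 7.18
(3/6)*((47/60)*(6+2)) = 3.13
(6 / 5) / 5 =6 / 25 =0.24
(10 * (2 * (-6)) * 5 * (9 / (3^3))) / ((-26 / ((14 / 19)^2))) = 19600 / 4693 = 4.18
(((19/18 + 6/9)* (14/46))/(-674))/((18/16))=-434/627831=-0.00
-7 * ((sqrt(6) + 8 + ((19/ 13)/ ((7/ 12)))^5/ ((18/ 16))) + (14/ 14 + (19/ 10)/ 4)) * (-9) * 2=126 * sqrt(6) + 218448189707121/ 17829489860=12560.71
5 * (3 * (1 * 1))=15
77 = 77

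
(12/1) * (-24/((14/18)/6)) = -15552/7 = -2221.71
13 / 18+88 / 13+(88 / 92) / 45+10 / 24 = 142253 / 17940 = 7.93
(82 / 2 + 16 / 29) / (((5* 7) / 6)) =1446 / 203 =7.12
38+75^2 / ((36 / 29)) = 18277 / 4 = 4569.25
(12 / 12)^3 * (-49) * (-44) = 2156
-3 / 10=-0.30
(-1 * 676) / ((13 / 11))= -572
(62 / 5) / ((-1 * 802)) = -31 / 2005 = -0.02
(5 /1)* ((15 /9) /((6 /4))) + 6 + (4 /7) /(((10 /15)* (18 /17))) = 779 /63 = 12.37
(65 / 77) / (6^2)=65 / 2772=0.02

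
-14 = -14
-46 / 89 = -0.52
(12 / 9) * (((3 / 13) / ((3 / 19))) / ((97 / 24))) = 608 / 1261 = 0.48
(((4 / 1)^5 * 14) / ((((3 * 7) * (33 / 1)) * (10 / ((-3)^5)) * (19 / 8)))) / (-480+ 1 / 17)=3760128 / 8526155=0.44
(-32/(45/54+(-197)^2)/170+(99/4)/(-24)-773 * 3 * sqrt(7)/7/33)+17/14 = 811492111/4433635360-773 * sqrt(7)/77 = -26.38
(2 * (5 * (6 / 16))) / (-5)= -0.75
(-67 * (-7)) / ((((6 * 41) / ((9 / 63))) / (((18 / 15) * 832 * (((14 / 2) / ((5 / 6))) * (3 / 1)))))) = 7023744 / 1025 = 6852.43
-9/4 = -2.25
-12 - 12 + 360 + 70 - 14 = 392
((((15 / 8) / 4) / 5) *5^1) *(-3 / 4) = -0.35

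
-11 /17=-0.65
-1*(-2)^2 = -4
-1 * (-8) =8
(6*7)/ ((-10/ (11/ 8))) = -231/ 40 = -5.78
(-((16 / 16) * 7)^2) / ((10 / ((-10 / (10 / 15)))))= 147 / 2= 73.50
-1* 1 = -1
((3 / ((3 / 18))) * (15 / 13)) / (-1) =-270 / 13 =-20.77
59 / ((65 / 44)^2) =114224 / 4225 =27.04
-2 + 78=76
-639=-639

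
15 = 15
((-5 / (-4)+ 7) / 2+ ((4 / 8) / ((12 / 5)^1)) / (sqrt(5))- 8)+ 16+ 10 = sqrt(5) / 24+ 177 / 8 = 22.22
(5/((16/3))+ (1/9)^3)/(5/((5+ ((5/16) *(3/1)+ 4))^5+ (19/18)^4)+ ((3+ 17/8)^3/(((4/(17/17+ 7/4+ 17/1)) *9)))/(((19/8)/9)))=1775736706168459358144/529294630186460423969613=0.00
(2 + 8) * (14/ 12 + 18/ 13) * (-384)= -127360/ 13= -9796.92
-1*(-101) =101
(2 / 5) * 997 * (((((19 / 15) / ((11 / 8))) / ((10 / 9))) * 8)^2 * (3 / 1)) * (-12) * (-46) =10985887678464 / 378125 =29053587.25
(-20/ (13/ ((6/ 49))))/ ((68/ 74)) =-2220/ 10829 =-0.21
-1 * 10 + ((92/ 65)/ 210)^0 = -9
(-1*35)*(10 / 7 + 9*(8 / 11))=-3070 / 11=-279.09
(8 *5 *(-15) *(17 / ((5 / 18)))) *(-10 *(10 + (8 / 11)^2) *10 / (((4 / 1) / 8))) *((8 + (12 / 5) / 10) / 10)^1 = 7709554944 / 121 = 63715330.12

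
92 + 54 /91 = 8426 /91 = 92.59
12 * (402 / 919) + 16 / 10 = 31472 / 4595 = 6.85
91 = 91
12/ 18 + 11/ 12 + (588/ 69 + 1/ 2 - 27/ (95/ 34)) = 24697/ 26220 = 0.94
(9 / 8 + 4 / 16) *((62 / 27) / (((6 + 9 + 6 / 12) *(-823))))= -0.00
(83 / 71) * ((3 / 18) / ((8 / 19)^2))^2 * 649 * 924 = 540540100639 / 872448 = 619567.13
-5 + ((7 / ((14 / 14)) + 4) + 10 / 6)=7.67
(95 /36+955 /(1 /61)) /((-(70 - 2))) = -2097275 /2448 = -856.73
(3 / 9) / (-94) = -1 / 282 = -0.00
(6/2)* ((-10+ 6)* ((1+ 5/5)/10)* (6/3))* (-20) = 96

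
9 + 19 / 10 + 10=209 / 10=20.90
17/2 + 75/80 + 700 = 11351/16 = 709.44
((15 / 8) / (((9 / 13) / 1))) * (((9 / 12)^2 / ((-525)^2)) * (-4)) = -13 / 588000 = -0.00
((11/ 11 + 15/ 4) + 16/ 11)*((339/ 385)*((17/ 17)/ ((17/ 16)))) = 52884/ 10285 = 5.14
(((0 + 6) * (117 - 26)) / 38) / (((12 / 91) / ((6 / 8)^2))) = 74529 / 1216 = 61.29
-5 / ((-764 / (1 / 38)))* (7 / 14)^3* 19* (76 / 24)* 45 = 1425 / 24448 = 0.06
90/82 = 45/41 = 1.10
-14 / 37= -0.38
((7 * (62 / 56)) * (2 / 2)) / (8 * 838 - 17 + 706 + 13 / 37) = 1147 / 1094216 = 0.00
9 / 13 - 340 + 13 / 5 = -21886 / 65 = -336.71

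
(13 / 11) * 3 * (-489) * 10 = -190710 / 11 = -17337.27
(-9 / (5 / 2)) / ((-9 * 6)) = 0.07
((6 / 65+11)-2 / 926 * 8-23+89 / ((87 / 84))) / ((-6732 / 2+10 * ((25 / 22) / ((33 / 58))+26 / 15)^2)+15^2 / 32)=-30260797466944 / 1316562559877149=-0.02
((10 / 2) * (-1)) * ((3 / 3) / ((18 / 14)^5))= -84035 / 59049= -1.42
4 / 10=2 / 5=0.40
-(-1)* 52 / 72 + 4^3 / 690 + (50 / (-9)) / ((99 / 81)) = -84943 / 22770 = -3.73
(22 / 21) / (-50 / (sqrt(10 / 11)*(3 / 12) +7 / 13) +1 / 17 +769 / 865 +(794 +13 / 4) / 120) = -607429496211820480 / 48515313768783072869 - 82326452116480000*sqrt(110) / 145545941306349218607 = -0.02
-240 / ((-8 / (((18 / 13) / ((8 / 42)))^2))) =535815 / 338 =1585.25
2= 2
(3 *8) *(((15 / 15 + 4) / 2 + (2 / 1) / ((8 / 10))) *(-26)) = -3120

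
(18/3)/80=0.08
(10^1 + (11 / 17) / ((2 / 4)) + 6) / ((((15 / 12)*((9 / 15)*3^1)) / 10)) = 3920 / 51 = 76.86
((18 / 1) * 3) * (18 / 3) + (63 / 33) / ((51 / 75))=61113 / 187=326.81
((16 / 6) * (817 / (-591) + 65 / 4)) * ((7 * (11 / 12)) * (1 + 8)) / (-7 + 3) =-2706319 / 4728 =-572.40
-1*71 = -71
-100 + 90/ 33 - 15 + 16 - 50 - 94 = -2643/ 11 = -240.27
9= 9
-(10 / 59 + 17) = -1013 / 59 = -17.17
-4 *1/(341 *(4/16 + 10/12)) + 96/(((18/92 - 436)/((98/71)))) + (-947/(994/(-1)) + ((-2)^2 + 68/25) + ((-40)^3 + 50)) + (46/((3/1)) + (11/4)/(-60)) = -63927.35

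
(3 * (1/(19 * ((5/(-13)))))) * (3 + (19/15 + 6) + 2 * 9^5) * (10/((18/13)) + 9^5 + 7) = -12242625174728/4275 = -2863771970.70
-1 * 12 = -12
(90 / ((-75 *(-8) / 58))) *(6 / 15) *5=87 / 5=17.40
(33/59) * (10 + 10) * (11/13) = 7260/767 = 9.47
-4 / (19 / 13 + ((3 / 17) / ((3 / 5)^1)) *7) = -442 / 389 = -1.14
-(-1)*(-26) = -26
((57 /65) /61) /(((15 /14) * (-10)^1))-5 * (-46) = 230.00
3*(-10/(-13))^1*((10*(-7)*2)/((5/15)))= -12600/13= -969.23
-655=-655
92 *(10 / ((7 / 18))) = 16560 / 7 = 2365.71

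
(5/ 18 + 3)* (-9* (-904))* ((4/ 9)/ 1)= 106672/ 9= 11852.44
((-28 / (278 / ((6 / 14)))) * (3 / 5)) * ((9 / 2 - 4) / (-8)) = 9 / 5560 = 0.00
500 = 500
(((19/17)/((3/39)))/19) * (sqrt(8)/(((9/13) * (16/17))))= 169 * sqrt(2)/72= 3.32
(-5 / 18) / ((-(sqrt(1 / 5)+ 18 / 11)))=275 / 1499- 605 * sqrt(5) / 26982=0.13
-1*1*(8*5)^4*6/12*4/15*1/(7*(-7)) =1024000/147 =6965.99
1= 1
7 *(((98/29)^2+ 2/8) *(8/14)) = 39257/841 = 46.68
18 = 18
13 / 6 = 2.17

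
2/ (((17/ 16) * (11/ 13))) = 416/ 187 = 2.22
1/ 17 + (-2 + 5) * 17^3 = 250564/ 17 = 14739.06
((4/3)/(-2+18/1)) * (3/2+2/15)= 49/360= 0.14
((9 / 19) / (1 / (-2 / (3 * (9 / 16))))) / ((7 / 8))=-256 / 399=-0.64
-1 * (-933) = 933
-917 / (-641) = 917 / 641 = 1.43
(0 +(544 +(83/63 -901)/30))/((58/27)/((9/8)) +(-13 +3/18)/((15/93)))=-8743320/1320949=-6.62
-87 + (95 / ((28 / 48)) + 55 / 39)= 21094 / 273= 77.27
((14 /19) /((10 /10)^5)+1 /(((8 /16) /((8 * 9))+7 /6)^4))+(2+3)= 6.26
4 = 4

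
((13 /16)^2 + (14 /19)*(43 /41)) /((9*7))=285763 /12563712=0.02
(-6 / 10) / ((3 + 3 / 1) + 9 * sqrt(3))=2 / 115 - 3 * sqrt(3) / 115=-0.03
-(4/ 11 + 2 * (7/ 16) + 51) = -52.24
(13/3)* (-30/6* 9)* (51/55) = -1989/11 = -180.82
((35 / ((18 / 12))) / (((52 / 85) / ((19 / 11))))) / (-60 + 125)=11305 / 11154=1.01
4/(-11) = -4/11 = -0.36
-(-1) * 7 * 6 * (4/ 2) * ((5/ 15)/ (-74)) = -14/ 37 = -0.38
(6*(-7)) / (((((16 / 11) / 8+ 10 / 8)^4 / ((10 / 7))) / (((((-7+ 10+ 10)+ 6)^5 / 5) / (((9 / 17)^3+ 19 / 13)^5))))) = -653696.06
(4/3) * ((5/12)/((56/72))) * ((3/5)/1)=3/7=0.43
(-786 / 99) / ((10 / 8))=-1048 / 165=-6.35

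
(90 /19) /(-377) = -90 /7163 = -0.01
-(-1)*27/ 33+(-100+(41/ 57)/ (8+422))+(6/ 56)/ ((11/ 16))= -186885593/ 1887270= -99.02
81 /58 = 1.40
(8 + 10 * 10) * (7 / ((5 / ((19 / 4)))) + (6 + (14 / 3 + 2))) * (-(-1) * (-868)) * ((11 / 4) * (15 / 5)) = -14939278.20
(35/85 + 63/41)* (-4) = -5432/697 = -7.79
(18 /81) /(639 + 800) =2 /12951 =0.00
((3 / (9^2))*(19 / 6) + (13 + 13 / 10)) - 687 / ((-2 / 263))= 73187483 / 810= 90354.92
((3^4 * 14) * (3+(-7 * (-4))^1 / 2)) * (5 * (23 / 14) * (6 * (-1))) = -950130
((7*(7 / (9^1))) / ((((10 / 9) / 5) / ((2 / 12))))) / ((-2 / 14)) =-343 / 12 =-28.58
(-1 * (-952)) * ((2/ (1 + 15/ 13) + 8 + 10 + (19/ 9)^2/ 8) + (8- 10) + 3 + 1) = 1656803/ 81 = 20454.36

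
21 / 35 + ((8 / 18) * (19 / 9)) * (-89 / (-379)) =125917 / 153495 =0.82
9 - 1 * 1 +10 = 18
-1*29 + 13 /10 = -277 /10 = -27.70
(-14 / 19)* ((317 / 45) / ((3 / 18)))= -8876 / 285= -31.14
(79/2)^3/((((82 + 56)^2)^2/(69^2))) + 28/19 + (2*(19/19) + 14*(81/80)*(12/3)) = 60.98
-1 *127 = -127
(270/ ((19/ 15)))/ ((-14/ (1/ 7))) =-2025/ 931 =-2.18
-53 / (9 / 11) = -583 / 9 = -64.78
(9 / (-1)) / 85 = -9 / 85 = -0.11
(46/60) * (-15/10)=-1.15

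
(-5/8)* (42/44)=-105/176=-0.60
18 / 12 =3 / 2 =1.50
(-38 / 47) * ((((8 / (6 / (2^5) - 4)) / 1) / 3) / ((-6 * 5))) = -2432 / 129015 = -0.02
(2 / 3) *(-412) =-824 / 3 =-274.67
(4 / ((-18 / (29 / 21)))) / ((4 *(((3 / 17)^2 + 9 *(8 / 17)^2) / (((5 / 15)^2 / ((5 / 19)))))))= -159239 / 9950850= -0.02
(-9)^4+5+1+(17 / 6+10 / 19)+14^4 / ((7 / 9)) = 6379709 / 114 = 55962.36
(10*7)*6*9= 3780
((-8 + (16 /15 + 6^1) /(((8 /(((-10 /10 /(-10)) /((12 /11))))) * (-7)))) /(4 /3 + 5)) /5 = -403783 /1596000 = -0.25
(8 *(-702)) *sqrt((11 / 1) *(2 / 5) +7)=-5616 *sqrt(285) / 5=-18961.80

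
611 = 611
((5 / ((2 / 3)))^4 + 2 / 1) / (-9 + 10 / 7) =-354599 / 848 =-418.16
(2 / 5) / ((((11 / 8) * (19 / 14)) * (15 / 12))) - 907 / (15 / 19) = -18005797 / 15675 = -1148.70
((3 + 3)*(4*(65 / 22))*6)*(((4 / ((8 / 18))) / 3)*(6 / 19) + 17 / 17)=173160 / 209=828.52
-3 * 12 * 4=-144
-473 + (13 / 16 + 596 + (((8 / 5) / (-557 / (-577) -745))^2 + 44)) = 773218597166581 / 4607633971600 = 167.81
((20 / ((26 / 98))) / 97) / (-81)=-980 / 102141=-0.01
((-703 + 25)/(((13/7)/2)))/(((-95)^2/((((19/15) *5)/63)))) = -452/55575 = -0.01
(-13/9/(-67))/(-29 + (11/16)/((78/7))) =-5408/7259115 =-0.00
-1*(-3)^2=-9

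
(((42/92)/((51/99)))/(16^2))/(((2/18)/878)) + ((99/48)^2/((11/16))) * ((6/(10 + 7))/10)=13799511/500480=27.57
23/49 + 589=28884/49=589.47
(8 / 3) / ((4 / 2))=4 / 3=1.33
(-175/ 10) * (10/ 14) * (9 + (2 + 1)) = -150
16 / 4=4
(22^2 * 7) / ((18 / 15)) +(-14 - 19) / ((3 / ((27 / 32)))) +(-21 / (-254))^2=4357243805 / 1548384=2814.06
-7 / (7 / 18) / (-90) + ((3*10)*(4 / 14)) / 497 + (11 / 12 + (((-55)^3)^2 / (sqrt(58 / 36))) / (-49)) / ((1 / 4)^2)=-7120939439.30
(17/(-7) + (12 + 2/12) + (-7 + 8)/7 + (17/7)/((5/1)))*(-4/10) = -4.15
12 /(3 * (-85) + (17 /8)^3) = -6144 /125647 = -0.05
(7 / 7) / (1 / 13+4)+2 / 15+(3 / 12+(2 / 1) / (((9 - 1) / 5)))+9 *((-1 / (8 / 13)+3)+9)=605813 / 6360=95.25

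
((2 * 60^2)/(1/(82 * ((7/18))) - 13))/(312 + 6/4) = -688800/388949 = -1.77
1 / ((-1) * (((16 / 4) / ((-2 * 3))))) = 3 / 2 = 1.50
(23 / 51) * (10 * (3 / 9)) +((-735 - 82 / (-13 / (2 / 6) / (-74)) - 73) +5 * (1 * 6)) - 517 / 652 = -1209784153 / 1296828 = -932.88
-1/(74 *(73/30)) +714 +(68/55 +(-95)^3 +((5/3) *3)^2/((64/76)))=-2036106908567/2376880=-856630.08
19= 19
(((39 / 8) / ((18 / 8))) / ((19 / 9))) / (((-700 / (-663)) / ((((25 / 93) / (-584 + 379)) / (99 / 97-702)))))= 278681 / 153254383800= 0.00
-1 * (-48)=48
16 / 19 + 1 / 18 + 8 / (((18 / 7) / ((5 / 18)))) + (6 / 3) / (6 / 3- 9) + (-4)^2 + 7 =527363 / 21546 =24.48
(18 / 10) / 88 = 9 / 440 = 0.02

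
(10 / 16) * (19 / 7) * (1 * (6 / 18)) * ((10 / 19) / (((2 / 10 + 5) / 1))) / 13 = 125 / 28392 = 0.00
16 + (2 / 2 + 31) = 48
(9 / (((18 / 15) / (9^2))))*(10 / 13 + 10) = 85050 / 13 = 6542.31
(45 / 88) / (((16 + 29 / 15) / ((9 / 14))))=6075 / 331408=0.02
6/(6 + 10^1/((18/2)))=27/32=0.84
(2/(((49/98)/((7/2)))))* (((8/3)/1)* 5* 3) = 560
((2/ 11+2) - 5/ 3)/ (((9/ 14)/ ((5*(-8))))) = -9520/ 297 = -32.05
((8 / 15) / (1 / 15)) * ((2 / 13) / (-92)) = -4 / 299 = -0.01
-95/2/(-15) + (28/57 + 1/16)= 1131/304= 3.72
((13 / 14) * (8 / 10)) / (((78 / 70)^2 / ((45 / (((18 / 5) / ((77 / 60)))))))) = 13475 / 1404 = 9.60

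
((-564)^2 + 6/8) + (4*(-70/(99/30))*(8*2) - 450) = 41750171/132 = 316289.17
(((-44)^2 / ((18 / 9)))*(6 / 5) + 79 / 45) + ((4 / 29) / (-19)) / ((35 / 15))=201917267 / 173565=1163.35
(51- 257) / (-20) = 103 / 10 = 10.30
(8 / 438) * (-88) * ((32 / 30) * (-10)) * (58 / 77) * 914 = 54284288 / 4599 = 11803.50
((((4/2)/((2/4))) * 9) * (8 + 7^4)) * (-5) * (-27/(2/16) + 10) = 89325720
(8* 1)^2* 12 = 768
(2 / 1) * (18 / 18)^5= 2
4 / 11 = 0.36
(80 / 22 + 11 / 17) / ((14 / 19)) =15219 / 2618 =5.81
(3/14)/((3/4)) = 0.29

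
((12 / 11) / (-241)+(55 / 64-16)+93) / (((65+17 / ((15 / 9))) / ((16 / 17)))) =66045825 / 67780768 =0.97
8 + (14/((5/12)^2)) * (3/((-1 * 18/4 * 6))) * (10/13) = 72/65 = 1.11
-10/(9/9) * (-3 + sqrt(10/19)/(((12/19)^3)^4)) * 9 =-15938.17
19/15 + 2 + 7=10.27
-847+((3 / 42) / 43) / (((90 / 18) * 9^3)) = -1858563629 / 2194290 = -847.00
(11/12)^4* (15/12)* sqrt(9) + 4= 183797/27648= 6.65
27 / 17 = 1.59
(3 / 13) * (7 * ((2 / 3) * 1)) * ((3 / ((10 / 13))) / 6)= 7 / 10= 0.70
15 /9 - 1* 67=-196 /3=-65.33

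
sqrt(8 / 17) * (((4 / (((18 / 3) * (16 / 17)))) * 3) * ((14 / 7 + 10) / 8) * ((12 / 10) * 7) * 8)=126 * sqrt(34) / 5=146.94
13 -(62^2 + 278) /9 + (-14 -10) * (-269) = 6011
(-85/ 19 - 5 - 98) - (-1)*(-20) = -2422/ 19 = -127.47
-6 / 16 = -3 / 8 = -0.38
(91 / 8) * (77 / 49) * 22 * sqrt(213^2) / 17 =335049 / 68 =4927.19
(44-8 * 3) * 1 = 20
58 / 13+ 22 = 344 / 13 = 26.46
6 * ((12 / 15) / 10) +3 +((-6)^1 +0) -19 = -538 / 25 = -21.52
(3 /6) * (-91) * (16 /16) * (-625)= 56875 /2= 28437.50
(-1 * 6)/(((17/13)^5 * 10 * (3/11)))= -4084223/7099285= -0.58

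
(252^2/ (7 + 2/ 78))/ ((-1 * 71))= -1238328/ 9727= -127.31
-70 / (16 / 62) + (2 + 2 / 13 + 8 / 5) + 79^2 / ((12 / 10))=3848003 / 780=4933.34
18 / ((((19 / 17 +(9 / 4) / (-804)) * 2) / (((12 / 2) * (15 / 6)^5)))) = 96103125 / 20317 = 4730.18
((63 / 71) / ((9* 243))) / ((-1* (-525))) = 1 / 1293975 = 0.00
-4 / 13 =-0.31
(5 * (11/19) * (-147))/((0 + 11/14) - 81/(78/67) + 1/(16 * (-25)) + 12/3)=294294000/44811329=6.57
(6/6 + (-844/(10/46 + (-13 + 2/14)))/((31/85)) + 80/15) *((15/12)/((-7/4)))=-35849035/264957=-135.30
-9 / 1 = -9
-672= -672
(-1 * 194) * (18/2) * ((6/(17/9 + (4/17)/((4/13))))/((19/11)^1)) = -2285.60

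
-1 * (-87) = 87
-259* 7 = -1813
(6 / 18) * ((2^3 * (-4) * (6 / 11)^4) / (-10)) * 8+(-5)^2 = 25.76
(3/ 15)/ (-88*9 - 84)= -1/ 4380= -0.00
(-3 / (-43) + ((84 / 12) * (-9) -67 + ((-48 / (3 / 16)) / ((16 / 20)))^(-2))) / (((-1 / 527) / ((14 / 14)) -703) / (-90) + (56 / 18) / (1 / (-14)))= 2713511834451 / 746500034560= 3.63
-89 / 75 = -1.19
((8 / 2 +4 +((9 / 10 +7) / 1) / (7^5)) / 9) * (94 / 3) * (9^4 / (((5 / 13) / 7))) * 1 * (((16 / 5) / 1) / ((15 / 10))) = 7095446.63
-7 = -7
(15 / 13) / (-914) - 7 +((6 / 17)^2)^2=-6932629397 / 992396522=-6.99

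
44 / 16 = 2.75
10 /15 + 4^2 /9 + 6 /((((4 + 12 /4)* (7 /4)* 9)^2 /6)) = 52886 /21609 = 2.45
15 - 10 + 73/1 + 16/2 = 86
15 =15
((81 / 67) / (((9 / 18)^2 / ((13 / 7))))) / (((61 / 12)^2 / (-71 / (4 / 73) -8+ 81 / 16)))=-787690332 / 1745149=-451.36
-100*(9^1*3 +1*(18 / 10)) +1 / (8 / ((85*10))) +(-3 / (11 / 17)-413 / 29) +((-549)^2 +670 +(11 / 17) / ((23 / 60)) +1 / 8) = 298631345795 / 997832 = 299280.19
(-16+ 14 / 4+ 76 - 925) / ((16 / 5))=-8615 / 32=-269.22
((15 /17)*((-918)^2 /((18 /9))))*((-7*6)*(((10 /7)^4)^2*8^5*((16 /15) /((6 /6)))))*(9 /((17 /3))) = -12383472844800000000 /823543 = -15036826061055.71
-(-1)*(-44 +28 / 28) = -43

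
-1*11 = -11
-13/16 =-0.81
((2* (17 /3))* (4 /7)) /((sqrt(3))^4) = 136 /189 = 0.72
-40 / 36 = -10 / 9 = -1.11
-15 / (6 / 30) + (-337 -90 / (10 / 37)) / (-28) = -715 / 14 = -51.07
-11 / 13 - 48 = -635 / 13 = -48.85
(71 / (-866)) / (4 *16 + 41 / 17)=-1207 / 977714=-0.00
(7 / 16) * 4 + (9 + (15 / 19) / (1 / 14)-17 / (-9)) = 16205 / 684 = 23.69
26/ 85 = 0.31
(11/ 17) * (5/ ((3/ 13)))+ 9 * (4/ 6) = 1021/ 51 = 20.02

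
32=32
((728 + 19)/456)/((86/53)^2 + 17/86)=30075963/51969484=0.58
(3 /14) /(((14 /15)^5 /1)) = 2278125 /7529536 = 0.30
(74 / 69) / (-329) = -74 / 22701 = -0.00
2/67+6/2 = 3.03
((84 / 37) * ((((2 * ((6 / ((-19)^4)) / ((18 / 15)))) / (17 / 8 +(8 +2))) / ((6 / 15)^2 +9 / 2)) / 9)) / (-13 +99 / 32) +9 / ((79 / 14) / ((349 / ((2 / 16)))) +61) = 36459453731985088784 / 247122320717970374469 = 0.15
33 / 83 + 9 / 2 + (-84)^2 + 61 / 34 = 9965458 / 1411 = 7062.69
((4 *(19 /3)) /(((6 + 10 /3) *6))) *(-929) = -17651 /42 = -420.26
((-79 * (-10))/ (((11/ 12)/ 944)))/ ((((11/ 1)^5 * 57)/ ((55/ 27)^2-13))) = -19246574080/ 24537891411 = -0.78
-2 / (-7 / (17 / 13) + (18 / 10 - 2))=85 / 236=0.36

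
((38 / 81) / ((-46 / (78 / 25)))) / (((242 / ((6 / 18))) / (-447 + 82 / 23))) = 2519153 / 129618225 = 0.02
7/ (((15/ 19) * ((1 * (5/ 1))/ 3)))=5.32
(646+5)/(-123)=-217/41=-5.29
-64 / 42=-32 / 21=-1.52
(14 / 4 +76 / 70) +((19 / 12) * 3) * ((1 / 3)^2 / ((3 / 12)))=4219 / 630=6.70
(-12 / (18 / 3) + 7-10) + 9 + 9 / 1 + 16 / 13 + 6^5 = 101273 / 13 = 7790.23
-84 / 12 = -7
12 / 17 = 0.71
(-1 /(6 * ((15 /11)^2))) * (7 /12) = -0.05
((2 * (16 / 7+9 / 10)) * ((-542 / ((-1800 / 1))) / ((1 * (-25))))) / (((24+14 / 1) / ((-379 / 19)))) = 22904107 / 568575000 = 0.04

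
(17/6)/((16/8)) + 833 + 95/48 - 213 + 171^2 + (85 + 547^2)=15799603/48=329158.40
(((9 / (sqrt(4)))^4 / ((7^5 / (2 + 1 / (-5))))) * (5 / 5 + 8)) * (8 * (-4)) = -1062882 / 84035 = -12.65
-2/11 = -0.18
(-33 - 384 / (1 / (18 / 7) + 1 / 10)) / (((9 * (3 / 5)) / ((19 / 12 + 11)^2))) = -342129005 / 14256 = -23998.95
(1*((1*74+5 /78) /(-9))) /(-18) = 5777 /12636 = 0.46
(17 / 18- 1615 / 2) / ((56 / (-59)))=61183 / 72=849.76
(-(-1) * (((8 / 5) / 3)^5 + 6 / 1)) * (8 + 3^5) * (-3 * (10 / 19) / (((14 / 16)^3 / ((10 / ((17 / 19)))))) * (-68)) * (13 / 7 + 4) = 55267426582528 / 3472875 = 15914027.02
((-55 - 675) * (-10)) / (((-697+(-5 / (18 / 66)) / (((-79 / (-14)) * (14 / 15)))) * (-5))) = 57670 / 27669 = 2.08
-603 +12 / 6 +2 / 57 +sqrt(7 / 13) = -34255 / 57 +sqrt(91) / 13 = -600.23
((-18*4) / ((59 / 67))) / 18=-4.54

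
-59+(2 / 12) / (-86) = -30445 / 516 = -59.00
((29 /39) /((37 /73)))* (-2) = -4234 /1443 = -2.93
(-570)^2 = 324900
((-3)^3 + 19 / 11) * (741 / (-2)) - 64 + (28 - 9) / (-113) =11559126 / 1243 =9299.38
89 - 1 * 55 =34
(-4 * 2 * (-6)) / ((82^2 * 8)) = 3 / 3362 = 0.00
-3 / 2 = -1.50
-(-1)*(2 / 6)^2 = 1 / 9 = 0.11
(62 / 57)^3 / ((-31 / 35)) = -1.45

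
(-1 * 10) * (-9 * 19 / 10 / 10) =171 / 10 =17.10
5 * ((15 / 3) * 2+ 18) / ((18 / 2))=140 / 9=15.56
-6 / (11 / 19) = -114 / 11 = -10.36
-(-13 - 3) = 16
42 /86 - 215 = -9224 /43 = -214.51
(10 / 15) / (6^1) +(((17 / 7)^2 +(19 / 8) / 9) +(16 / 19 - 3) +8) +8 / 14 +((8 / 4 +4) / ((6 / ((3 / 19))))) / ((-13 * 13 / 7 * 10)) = 79839089 / 6293560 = 12.69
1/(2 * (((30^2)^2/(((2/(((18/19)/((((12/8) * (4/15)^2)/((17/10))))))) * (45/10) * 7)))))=133/51637500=0.00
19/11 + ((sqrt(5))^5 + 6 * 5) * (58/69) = 6817/253 + 1450 * sqrt(5)/69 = 73.93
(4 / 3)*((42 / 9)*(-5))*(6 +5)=-342.22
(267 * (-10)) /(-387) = 890 /129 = 6.90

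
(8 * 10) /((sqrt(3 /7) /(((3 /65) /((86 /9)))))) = 72 * sqrt(21) /559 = 0.59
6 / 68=3 / 34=0.09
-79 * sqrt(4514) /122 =-43.51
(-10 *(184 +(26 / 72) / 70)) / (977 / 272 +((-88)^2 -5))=-31531124 / 132677055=-0.24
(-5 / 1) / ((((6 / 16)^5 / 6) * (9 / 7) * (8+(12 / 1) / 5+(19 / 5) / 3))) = -65536 / 243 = -269.70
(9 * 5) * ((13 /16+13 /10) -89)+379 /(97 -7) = -2812123 /720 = -3905.73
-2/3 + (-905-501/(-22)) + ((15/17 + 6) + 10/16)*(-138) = -4306031/2244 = -1918.91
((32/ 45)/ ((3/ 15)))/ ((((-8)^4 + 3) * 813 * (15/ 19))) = 608/ 449885745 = 0.00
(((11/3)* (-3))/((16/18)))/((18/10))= -55/8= -6.88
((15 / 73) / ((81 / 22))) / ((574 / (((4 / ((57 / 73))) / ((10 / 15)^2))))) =55 / 49077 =0.00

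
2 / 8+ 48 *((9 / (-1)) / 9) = -191 / 4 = -47.75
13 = 13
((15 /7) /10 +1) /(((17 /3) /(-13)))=-39 /14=-2.79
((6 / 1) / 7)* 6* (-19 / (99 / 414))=-31464 / 77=-408.62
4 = 4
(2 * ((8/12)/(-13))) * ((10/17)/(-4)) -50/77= -32380/51051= -0.63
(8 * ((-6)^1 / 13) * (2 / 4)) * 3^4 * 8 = -15552 / 13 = -1196.31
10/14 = 5/7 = 0.71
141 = 141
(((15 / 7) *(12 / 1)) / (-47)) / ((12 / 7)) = -15 / 47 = -0.32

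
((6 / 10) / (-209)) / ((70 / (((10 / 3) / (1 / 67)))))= -67 / 7315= -0.01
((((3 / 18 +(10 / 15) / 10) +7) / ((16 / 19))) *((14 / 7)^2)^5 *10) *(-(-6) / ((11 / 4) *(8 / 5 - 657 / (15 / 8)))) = -659680 / 1199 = -550.19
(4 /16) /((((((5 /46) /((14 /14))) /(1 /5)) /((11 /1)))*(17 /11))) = 2783 /850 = 3.27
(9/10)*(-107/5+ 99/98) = -89919/4900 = -18.35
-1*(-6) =6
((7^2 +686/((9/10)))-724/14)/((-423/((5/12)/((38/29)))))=-6938105/12151944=-0.57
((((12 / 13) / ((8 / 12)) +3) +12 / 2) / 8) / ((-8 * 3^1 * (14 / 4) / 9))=-405 / 2912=-0.14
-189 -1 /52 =-9829 /52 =-189.02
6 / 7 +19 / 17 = 1.97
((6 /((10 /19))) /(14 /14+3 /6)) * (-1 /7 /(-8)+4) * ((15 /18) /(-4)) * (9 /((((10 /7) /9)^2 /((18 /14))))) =-373977 /128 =-2921.70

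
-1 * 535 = -535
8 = 8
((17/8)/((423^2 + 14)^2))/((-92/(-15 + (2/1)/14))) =221/20621264628356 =0.00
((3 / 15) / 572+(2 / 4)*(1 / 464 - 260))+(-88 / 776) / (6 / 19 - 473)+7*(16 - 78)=-326008008587601 / 578030092640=-564.00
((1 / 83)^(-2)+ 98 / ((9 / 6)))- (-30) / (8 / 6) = 41861 / 6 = 6976.83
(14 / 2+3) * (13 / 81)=130 / 81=1.60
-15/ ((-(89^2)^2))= 15/ 62742241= 0.00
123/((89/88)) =121.62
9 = 9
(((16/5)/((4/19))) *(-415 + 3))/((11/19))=-594928/55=-10816.87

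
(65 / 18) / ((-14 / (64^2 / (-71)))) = 66560 / 4473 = 14.88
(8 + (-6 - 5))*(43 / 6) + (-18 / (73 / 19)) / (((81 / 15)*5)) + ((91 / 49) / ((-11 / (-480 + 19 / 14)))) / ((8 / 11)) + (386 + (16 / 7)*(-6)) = 79276459 / 171696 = 461.73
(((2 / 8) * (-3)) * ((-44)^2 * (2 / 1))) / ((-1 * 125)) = 2904 / 125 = 23.23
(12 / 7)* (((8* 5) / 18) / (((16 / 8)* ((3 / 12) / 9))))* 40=19200 / 7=2742.86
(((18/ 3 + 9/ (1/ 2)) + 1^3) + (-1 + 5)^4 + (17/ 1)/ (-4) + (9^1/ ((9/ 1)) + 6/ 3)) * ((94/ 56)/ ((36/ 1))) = 13.04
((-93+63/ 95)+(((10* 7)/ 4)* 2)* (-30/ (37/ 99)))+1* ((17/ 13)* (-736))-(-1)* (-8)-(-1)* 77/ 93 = -16452163931/ 4249635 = -3871.43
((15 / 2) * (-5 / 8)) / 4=-75 / 64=-1.17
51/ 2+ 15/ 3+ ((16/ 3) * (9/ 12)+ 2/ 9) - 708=-12119/ 18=-673.28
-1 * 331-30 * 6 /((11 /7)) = -4901 /11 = -445.55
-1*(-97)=97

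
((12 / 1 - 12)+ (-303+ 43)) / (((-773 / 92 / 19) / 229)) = 104075920 / 773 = 134638.97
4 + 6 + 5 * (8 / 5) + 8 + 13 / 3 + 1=94 / 3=31.33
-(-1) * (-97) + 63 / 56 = -767 / 8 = -95.88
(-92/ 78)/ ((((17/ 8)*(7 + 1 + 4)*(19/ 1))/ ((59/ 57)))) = -5428/ 2154087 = -0.00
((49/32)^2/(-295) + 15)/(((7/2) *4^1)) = 4528799/4229120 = 1.07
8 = 8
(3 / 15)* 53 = 53 / 5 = 10.60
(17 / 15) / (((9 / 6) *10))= 17 / 225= 0.08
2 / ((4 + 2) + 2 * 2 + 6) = 1 / 8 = 0.12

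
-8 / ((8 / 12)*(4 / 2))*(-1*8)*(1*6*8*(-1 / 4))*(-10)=5760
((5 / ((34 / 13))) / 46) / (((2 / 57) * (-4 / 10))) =-18525 / 6256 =-2.96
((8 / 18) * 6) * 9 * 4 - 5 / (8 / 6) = 369 / 4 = 92.25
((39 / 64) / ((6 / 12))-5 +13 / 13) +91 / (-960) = -2761 / 960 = -2.88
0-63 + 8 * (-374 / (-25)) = 1417 / 25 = 56.68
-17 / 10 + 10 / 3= 49 / 30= 1.63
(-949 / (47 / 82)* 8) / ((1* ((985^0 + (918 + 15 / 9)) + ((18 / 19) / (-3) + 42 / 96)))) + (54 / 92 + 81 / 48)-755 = -11141876554123 / 14524471664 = -767.11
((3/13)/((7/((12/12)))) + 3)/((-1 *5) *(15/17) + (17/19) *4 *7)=89148/606697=0.15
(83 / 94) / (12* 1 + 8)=83 / 1880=0.04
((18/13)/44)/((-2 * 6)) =-3/1144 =-0.00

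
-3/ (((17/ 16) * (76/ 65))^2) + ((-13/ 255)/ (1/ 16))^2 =-1.28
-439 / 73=-6.01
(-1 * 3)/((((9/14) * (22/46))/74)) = -23828/33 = -722.06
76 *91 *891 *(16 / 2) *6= 295783488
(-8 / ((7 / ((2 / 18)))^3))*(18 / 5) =-16 / 138915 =-0.00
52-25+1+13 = 41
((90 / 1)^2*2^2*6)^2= 37791360000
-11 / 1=-11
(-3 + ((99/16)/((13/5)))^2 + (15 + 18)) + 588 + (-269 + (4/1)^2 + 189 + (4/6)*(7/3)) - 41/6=215864489/389376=554.39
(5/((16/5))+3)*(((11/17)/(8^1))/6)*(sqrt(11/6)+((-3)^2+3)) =803*sqrt(66)/78336+803/1088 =0.82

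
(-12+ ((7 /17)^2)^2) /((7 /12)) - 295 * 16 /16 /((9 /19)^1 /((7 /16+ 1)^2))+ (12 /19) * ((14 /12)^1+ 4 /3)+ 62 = -31834614107593 /25593507072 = -1243.86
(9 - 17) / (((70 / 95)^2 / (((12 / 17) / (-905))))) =8664 / 753865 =0.01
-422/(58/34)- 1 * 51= -8653/29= -298.38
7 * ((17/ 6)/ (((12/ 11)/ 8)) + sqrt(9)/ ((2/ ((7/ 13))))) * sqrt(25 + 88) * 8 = 141428 * sqrt(113)/ 117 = 12849.57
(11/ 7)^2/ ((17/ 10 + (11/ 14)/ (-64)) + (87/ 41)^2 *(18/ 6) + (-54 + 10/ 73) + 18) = -9502894720/ 79533394969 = -0.12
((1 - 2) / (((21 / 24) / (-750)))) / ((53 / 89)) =534000 / 371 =1439.35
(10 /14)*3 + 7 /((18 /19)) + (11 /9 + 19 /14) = 109 /9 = 12.11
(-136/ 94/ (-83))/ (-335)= -68/ 1306835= -0.00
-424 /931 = -0.46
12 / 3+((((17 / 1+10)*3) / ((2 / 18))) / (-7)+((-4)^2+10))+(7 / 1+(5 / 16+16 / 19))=-140423 / 2128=-65.99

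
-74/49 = -1.51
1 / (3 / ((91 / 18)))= 91 / 54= 1.69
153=153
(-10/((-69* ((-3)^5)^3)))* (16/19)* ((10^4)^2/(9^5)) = -16000000000/1110795366979773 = -0.00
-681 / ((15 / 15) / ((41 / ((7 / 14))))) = -55842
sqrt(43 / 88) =sqrt(946) / 44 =0.70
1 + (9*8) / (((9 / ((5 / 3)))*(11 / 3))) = 51 / 11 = 4.64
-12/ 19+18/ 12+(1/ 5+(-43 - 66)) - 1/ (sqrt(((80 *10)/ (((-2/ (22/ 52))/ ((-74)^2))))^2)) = -24705193287/ 228896800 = -107.93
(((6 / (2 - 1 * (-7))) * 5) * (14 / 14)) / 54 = 5 / 81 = 0.06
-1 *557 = -557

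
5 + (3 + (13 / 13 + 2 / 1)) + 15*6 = 101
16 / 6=8 / 3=2.67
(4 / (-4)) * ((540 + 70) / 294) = -305 / 147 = -2.07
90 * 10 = 900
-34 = -34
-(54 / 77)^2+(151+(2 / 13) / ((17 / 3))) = 197247797 / 1310309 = 150.54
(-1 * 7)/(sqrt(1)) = -7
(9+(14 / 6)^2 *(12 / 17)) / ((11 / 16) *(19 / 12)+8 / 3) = 3.42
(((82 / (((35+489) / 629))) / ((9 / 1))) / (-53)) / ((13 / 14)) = -180523 / 812331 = -0.22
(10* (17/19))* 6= 1020/19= 53.68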